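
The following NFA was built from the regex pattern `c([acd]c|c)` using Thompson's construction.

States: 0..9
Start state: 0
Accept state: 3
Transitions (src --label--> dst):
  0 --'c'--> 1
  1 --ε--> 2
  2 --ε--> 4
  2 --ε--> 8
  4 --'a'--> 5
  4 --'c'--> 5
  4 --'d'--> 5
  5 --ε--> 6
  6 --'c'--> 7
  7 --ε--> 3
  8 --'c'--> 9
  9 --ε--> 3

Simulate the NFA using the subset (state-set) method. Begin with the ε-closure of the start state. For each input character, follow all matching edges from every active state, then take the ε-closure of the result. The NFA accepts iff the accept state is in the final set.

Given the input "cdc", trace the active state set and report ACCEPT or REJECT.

Answer: ACCEPT

Trace:
initial (ε-close {0}): {0}
'c' @ 1: {1,2,4,8}
'd' @ 2: {5,6}
'c' @ 3: {3,7}  [accepting]
after full input: {3,7}  (accept=3 in)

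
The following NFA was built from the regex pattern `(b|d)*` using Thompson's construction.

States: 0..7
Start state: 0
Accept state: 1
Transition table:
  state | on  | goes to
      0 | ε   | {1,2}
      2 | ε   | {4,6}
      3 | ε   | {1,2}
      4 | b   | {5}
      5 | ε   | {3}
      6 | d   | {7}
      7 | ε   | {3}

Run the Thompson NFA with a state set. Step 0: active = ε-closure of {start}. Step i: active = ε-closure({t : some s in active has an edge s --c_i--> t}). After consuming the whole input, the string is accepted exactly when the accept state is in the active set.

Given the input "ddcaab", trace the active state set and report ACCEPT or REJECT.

Answer: REJECT

Trace:
initial (ε-close {0}): {0,1,2,4,6}
'd' @ 1: {1,2,3,4,6,7}  ✓accept
'd' @ 2: {1,2,3,4,6,7}  ✓accept
'c' @ 3: {}  — dead — no transitions
rest 'aab' ignored (set empty)
final: {}; accept 1 not in set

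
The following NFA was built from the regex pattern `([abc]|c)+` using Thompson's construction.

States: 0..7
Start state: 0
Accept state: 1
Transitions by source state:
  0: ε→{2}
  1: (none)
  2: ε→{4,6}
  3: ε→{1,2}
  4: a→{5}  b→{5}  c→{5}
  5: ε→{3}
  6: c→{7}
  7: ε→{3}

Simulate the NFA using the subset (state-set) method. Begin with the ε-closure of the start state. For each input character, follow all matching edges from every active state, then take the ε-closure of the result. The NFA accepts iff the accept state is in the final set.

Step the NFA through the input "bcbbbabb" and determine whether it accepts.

initial (ε-close {0}): {0,2,4,6}
'b' @ 1: {1,2,3,4,5,6}  ✓accept
'c' @ 2: {1,2,3,4,5,6,7}  ✓accept
'b' @ 3: {1,2,3,4,5,6}  ✓accept
'b' @ 4: {1,2,3,4,5,6}  ✓accept
'b' @ 5: {1,2,3,4,5,6}  ✓accept
'a' @ 6: {1,2,3,4,5,6}  ✓accept
'b' @ 7: {1,2,3,4,5,6}  ✓accept
'b' @ 8: {1,2,3,4,5,6}  ✓accept
after full input: {1,2,3,4,5,6}  (accept=1 in)

Answer: ACCEPT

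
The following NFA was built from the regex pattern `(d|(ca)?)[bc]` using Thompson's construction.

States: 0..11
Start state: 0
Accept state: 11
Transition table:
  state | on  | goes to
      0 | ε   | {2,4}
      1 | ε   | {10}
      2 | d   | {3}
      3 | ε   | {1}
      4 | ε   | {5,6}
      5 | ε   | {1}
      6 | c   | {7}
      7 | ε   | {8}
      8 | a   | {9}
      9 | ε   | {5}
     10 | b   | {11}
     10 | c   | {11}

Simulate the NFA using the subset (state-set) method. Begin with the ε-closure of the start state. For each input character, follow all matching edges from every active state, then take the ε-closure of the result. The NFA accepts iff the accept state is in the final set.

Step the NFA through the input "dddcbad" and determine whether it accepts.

Answer: REJECT

Trace:
start: ε-closure({0}) = {0,1,2,4,5,6,10}
'd' @ 1: {1,3,10}
'd' @ 2: {}  — no active states
rest 'dcbad' ignored (set empty)
end set {} — state 11 not in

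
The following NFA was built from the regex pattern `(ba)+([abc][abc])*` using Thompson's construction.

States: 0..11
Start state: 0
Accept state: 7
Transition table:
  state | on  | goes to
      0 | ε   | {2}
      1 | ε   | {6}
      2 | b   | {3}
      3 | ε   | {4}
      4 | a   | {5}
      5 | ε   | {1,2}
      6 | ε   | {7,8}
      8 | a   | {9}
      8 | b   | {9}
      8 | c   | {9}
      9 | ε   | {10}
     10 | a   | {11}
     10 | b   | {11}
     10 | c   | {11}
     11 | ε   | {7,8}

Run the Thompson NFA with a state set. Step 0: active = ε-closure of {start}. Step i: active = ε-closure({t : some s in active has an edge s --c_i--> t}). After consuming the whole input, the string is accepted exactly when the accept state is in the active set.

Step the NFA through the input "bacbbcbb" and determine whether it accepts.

initial (ε-close {0}): {0,2}
'b' @ 1: {3,4}
'a' @ 2: {1,2,5,6,7,8}  (accept∈set)
'c' @ 3: {9,10}
'b' @ 4: {7,8,11}  (accept∈set)
'b' @ 5: {9,10}
'c' @ 6: {7,8,11}  (accept∈set)
'b' @ 7: {9,10}
'b' @ 8: {7,8,11}  (accept∈set)
end set {7,8,11} — state 7 in

Answer: ACCEPT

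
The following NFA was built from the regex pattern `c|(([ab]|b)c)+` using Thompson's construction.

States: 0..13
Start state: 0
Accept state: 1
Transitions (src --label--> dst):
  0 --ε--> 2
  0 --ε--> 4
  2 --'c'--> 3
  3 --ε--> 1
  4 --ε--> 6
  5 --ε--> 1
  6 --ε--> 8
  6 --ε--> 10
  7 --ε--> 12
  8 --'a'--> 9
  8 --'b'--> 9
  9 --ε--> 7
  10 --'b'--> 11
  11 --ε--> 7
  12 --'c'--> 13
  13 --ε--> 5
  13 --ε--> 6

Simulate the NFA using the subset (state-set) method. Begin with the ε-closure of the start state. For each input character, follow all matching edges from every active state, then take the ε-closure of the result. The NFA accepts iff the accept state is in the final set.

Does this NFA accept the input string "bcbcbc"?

start: ε-closure({0}) = {0,2,4,6,8,10}
'b' @ 1: {7,9,11,12}
'c' @ 2: {1,5,6,8,10,13}  (accept∈set)
'b' @ 3: {7,9,11,12}
'c' @ 4: {1,5,6,8,10,13}  (accept∈set)
'b' @ 5: {7,9,11,12}
'c' @ 6: {1,5,6,8,10,13}  (accept∈set)
end set {1,5,6,8,10,13} — state 1 in

Answer: ACCEPT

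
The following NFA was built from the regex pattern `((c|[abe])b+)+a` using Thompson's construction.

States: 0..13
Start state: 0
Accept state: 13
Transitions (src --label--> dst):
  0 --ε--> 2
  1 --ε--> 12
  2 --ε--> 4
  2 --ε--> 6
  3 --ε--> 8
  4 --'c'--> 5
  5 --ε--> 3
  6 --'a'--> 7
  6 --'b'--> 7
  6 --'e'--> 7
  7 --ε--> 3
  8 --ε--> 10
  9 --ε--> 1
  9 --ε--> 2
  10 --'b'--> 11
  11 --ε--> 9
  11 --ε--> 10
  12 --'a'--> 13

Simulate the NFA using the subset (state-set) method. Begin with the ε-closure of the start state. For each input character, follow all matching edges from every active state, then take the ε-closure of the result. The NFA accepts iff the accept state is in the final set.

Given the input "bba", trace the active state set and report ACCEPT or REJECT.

Answer: ACCEPT

Derivation:
S₀ = ε-closure({0}) = {0,2,4,6}
'b' @ 1: {3,7,8,10}
'b' @ 2: {1,2,4,6,9,10,11,12}
'a' @ 3: {3,7,8,10,13}  (accept∈set)
after full input: {3,7,8,10,13}  (accept=13 in)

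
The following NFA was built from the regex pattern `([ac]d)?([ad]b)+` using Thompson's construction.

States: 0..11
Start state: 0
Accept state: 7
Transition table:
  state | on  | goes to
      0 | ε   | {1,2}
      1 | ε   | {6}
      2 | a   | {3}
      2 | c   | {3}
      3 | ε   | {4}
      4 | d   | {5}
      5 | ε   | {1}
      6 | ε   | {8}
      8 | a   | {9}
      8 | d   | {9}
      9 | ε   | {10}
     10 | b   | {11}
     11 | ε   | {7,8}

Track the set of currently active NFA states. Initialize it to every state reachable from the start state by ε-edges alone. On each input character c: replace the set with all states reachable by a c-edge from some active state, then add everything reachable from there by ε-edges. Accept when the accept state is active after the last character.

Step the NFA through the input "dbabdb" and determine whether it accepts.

Answer: ACCEPT

Derivation:
start: ε-closure({0}) = {0,1,2,6,8}
'd' @ 1: {9,10}
'b' @ 2: {7,8,11}  (accept∈set)
'a' @ 3: {9,10}
'b' @ 4: {7,8,11}  (accept∈set)
'd' @ 5: {9,10}
'b' @ 6: {7,8,11}  (accept∈set)
after full input: {7,8,11}  (accept=7 in)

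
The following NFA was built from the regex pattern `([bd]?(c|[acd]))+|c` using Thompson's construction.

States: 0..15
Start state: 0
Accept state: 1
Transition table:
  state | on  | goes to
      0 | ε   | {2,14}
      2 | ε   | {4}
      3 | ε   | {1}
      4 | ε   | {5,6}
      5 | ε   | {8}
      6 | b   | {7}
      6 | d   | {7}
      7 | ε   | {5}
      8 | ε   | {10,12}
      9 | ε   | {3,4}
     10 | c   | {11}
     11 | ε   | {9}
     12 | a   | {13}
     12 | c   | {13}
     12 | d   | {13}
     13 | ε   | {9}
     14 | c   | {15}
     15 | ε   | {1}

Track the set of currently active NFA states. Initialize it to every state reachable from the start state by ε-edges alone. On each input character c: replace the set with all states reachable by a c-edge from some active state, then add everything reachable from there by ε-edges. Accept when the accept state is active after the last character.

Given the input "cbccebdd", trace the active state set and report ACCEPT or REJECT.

Answer: REJECT

Trace:
initial (ε-close {0}): {0,2,4,5,6,8,10,12,14}
'c' @ 1: {1,3,4,5,6,8,9,10,11,12,13,15}  ✓accept
'b' @ 2: {5,7,8,10,12}
'c' @ 3: {1,3,4,5,6,8,9,10,11,12,13}  ✓accept
'c' @ 4: {1,3,4,5,6,8,9,10,11,12,13}  ✓accept
'e' @ 5: {}  — dead — no transitions
rest 'bdd' ignored (set empty)
after full input: {}  (accept=1 not in)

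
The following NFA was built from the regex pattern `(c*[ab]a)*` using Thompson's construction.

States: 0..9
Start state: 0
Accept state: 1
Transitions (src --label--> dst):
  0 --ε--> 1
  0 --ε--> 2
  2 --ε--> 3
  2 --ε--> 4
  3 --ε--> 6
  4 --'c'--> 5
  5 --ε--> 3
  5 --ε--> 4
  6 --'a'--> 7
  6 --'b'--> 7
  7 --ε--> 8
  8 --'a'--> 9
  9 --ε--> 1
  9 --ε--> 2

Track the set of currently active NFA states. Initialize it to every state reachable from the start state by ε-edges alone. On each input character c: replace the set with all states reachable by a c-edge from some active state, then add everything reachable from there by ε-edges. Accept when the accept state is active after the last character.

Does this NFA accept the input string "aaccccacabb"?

initial (ε-close {0}): {0,1,2,3,4,6}
'a' @ 1: {7,8}
'a' @ 2: {1,2,3,4,6,9}  (accept∈set)
'c' @ 3: {3,4,5,6}
'c' @ 4: {3,4,5,6}
'c' @ 5: {3,4,5,6}
'c' @ 6: {3,4,5,6}
'a' @ 7: {7,8}
'c' @ 8: {}  — state set empty
rest 'abb' ignored (set empty)
end set {} — state 1 not in

Answer: REJECT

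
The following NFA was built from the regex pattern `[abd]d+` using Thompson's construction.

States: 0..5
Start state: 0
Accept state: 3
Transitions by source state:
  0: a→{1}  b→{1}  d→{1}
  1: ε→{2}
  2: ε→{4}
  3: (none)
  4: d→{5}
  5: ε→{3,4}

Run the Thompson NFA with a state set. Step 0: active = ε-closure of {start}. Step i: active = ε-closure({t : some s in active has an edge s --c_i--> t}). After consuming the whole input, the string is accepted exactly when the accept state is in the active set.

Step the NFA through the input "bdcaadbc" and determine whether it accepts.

initial (ε-close {0}): {0}
'b' @ 1: {1,2,4}
'd' @ 2: {3,4,5}  (accept∈set)
'c' @ 3: {}  — no active states
rest 'aadbc' ignored (set empty)
after full input: {}  (accept=3 not in)

Answer: REJECT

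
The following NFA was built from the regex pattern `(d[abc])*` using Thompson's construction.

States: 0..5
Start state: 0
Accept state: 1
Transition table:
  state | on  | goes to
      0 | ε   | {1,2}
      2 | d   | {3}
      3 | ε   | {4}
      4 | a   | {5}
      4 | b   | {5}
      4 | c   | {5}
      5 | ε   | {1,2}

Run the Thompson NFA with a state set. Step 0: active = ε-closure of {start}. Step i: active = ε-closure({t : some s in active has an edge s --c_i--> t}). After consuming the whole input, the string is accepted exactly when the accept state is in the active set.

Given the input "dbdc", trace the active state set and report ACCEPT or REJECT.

initial (ε-close {0}): {0,1,2}
'd' @ 1: {3,4}
'b' @ 2: {1,2,5}  [accepting]
'd' @ 3: {3,4}
'c' @ 4: {1,2,5}  [accepting]
after full input: {1,2,5}  (accept=1 in)

Answer: ACCEPT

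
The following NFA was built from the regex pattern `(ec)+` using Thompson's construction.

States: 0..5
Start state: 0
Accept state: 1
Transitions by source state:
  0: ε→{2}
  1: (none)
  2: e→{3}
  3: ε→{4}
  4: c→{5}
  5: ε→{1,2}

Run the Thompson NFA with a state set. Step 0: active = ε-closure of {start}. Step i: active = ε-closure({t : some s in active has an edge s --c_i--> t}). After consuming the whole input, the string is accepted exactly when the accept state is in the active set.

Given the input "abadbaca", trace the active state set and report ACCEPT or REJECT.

Answer: REJECT

Steps:
initial (ε-close {0}): {0,2}
'a' @ 1: {}  — no active states
rest 'badbaca' ignored (set empty)
final: {}; accept 1 not in set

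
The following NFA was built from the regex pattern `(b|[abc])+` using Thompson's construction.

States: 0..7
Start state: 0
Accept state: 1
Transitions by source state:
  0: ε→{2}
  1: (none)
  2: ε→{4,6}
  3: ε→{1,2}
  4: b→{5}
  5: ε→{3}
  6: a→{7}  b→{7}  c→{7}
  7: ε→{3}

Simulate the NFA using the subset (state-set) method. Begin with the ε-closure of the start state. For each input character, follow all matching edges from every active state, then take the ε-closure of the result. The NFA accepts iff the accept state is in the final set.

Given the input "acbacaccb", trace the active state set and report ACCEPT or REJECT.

Answer: ACCEPT

Steps:
S₀ = ε-closure({0}) = {0,2,4,6}
'a' @ 1: {1,2,3,4,6,7}  [accepting]
'c' @ 2: {1,2,3,4,6,7}  [accepting]
'b' @ 3: {1,2,3,4,5,6,7}  [accepting]
'a' @ 4: {1,2,3,4,6,7}  [accepting]
'c' @ 5: {1,2,3,4,6,7}  [accepting]
'a' @ 6: {1,2,3,4,6,7}  [accepting]
'c' @ 7: {1,2,3,4,6,7}  [accepting]
'c' @ 8: {1,2,3,4,6,7}  [accepting]
'b' @ 9: {1,2,3,4,5,6,7}  [accepting]
after full input: {1,2,3,4,5,6,7}  (accept=1 in)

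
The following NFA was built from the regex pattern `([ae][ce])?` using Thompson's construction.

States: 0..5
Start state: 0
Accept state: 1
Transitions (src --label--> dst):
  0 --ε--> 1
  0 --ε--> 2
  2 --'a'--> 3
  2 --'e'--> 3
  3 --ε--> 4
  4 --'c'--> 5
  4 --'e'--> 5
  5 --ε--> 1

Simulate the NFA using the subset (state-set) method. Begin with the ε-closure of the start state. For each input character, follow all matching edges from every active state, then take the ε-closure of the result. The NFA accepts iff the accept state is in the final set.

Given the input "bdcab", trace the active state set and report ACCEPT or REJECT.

start: ε-closure({0}) = {0,1,2}
'b' @ 1: {}  — no active states
rest 'dcab' ignored (set empty)
after full input: {}  (accept=1 not in)

Answer: REJECT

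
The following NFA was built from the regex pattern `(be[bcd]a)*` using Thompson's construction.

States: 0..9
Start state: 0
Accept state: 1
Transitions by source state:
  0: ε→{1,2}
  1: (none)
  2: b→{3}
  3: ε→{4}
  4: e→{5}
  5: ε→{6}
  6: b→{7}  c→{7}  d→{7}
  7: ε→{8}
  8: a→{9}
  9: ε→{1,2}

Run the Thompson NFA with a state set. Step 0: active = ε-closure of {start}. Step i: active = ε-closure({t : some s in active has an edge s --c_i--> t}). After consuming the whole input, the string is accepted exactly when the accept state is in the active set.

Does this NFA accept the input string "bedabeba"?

start: ε-closure({0}) = {0,1,2}
'b' @ 1: {3,4}
'e' @ 2: {5,6}
'd' @ 3: {7,8}
'a' @ 4: {1,2,9}  ✓accept
'b' @ 5: {3,4}
'e' @ 6: {5,6}
'b' @ 7: {7,8}
'a' @ 8: {1,2,9}  ✓accept
end set {1,2,9} — state 1 in

Answer: ACCEPT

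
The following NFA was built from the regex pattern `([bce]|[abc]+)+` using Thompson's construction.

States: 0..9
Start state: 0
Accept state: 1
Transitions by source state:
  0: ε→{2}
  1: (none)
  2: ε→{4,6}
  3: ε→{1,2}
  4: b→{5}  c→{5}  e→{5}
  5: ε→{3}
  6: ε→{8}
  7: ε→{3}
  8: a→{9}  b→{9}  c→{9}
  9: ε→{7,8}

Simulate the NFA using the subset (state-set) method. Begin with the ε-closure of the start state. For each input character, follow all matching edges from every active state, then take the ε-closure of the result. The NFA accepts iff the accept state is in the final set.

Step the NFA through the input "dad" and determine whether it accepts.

Answer: REJECT

Derivation:
S₀ = ε-closure({0}) = {0,2,4,6,8}
'd' @ 1: {}  — state set empty
rest 'ad' ignored (set empty)
after full input: {}  (accept=1 not in)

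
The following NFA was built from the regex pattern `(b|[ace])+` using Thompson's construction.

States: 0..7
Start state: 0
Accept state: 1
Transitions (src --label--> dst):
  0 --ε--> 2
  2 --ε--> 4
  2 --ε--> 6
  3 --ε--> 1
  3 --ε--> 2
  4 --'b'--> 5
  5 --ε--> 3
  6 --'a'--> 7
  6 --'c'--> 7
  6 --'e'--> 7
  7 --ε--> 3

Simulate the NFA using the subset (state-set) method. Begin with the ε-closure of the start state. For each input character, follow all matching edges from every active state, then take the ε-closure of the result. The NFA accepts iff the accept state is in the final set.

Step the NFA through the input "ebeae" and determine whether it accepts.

start: ε-closure({0}) = {0,2,4,6}
'e' @ 1: {1,2,3,4,6,7}  (accept∈set)
'b' @ 2: {1,2,3,4,5,6}  (accept∈set)
'e' @ 3: {1,2,3,4,6,7}  (accept∈set)
'a' @ 4: {1,2,3,4,6,7}  (accept∈set)
'e' @ 5: {1,2,3,4,6,7}  (accept∈set)
final: {1,2,3,4,6,7}; accept 1 in set

Answer: ACCEPT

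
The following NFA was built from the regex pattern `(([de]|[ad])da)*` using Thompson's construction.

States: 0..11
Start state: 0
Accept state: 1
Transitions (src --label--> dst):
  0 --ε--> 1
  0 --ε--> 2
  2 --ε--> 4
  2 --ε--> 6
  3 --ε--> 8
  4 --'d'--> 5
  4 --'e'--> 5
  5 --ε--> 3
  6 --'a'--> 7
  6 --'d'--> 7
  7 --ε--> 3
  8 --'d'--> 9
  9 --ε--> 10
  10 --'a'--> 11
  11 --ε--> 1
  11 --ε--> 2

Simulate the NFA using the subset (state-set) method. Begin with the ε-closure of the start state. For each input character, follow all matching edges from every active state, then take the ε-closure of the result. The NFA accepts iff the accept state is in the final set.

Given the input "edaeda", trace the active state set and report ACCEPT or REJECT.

initial (ε-close {0}): {0,1,2,4,6}
'e' @ 1: {3,5,8}
'd' @ 2: {9,10}
'a' @ 3: {1,2,4,6,11}  [accepting]
'e' @ 4: {3,5,8}
'd' @ 5: {9,10}
'a' @ 6: {1,2,4,6,11}  [accepting]
end set {1,2,4,6,11} — state 1 in

Answer: ACCEPT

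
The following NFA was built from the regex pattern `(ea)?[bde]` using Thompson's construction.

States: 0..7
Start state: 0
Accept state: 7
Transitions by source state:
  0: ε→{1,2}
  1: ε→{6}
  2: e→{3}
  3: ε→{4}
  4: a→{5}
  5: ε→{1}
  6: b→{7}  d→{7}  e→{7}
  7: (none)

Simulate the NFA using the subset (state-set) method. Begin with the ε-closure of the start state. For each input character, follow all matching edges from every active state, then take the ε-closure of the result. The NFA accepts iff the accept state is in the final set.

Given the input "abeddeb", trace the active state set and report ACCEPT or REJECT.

S₀ = ε-closure({0}) = {0,1,2,6}
'a' @ 1: {}  — no active states
rest 'beddeb' ignored (set empty)
end set {} — state 7 not in

Answer: REJECT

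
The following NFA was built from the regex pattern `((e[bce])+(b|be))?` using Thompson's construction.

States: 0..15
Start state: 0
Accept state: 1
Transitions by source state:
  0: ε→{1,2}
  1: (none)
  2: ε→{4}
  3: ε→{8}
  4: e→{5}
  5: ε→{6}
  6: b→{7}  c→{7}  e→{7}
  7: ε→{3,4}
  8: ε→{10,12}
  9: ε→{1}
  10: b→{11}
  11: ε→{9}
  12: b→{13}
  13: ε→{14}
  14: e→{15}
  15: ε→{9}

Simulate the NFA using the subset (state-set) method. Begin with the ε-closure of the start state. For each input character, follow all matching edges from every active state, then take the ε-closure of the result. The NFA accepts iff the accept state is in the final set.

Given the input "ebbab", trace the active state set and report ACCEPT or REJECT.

S₀ = ε-closure({0}) = {0,1,2,4}
'e' @ 1: {5,6}
'b' @ 2: {3,4,7,8,10,12}
'b' @ 3: {1,9,11,13,14}  (accept∈set)
'a' @ 4: {}  — no active states
rest 'b' ignored (set empty)
end set {} — state 1 not in

Answer: REJECT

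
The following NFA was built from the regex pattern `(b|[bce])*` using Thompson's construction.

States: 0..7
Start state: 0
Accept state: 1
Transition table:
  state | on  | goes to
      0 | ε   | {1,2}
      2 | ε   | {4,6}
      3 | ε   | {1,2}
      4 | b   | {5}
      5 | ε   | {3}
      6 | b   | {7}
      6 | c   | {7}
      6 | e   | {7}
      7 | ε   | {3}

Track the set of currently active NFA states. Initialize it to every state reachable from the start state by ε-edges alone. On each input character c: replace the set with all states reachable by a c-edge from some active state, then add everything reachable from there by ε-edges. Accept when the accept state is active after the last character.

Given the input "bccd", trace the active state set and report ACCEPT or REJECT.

Answer: REJECT

Derivation:
S₀ = ε-closure({0}) = {0,1,2,4,6}
'b' @ 1: {1,2,3,4,5,6,7}  [accepting]
'c' @ 2: {1,2,3,4,6,7}  [accepting]
'c' @ 3: {1,2,3,4,6,7}  [accepting]
'd' @ 4: {}  — dead — no transitions
final: {}; accept 1 not in set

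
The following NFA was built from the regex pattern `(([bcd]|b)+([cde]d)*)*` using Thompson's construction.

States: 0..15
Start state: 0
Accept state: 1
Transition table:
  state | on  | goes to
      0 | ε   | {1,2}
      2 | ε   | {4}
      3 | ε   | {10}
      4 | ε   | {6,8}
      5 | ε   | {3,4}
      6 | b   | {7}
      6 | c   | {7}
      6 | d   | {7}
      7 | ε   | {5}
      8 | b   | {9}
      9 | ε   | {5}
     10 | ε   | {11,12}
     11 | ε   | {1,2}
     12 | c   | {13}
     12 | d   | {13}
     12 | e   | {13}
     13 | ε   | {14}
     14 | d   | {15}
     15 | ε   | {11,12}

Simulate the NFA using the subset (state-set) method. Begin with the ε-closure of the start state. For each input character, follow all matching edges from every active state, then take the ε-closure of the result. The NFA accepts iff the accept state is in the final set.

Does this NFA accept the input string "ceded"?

initial (ε-close {0}): {0,1,2,4,6,8}
'c' @ 1: {1,2,3,4,5,6,7,8,10,11,12}  ✓accept
'e' @ 2: {13,14}
'd' @ 3: {1,2,4,6,8,11,12,15}  ✓accept
'e' @ 4: {13,14}
'd' @ 5: {1,2,4,6,8,11,12,15}  ✓accept
end set {1,2,4,6,8,11,12,15} — state 1 in

Answer: ACCEPT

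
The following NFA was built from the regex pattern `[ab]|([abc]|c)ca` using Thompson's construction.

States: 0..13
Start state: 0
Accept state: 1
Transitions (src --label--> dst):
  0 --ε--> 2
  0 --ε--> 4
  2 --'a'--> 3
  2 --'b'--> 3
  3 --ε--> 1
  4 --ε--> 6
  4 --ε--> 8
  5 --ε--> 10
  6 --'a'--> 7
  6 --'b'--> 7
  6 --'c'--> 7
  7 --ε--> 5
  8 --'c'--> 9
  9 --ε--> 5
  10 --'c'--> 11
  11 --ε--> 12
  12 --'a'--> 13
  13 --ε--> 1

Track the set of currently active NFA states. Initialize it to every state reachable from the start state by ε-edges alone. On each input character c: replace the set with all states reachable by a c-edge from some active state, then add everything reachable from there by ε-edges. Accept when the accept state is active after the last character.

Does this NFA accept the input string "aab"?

S₀ = ε-closure({0}) = {0,2,4,6,8}
'a' @ 1: {1,3,5,7,10}  [accepting]
'a' @ 2: {}  — no active states
rest 'b' ignored (set empty)
end set {} — state 1 not in

Answer: REJECT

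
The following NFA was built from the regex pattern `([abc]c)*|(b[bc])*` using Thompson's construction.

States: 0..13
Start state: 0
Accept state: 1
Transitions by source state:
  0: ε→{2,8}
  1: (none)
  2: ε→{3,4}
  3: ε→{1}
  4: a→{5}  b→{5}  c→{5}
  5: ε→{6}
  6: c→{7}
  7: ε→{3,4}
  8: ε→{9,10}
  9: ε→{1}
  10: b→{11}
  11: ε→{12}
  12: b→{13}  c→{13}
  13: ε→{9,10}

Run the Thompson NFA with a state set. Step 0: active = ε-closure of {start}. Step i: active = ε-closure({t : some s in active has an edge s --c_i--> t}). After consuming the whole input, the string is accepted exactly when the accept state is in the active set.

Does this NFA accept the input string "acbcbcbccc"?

Answer: ACCEPT

Trace:
start: ε-closure({0}) = {0,1,2,3,4,8,9,10}
'a' @ 1: {5,6}
'c' @ 2: {1,3,4,7}  ✓accept
'b' @ 3: {5,6}
'c' @ 4: {1,3,4,7}  ✓accept
'b' @ 5: {5,6}
'c' @ 6: {1,3,4,7}  ✓accept
'b' @ 7: {5,6}
'c' @ 8: {1,3,4,7}  ✓accept
'c' @ 9: {5,6}
'c' @ 10: {1,3,4,7}  ✓accept
end set {1,3,4,7} — state 1 in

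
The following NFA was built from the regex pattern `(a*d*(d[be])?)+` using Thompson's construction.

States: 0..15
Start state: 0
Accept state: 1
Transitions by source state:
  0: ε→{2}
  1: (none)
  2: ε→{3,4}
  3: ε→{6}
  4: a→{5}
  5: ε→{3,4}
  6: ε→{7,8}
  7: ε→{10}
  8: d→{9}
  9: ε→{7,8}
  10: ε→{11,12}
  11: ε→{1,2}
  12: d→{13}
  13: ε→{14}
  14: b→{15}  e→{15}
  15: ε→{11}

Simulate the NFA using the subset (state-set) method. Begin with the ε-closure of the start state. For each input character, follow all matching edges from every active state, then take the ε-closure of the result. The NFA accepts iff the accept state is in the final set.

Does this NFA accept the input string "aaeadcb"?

Answer: REJECT

Steps:
S₀ = ε-closure({0}) = {0,1,2,3,4,6,7,8,10,11,12}
'a' @ 1: {1,2,3,4,5,6,7,8,10,11,12}  (accept∈set)
'a' @ 2: {1,2,3,4,5,6,7,8,10,11,12}  (accept∈set)
'e' @ 3: {}  — dead — no transitions
rest 'adcb' ignored (set empty)
after full input: {}  (accept=1 not in)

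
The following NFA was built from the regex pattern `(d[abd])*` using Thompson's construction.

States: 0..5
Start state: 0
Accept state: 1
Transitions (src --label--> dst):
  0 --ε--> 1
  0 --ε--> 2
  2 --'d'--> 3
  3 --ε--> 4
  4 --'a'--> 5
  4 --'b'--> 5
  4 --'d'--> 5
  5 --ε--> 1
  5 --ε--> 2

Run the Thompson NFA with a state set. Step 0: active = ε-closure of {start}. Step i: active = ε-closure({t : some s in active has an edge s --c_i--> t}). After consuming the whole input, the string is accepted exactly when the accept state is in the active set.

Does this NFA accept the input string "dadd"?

S₀ = ε-closure({0}) = {0,1,2}
'd' @ 1: {3,4}
'a' @ 2: {1,2,5}  (accept∈set)
'd' @ 3: {3,4}
'd' @ 4: {1,2,5}  (accept∈set)
end set {1,2,5} — state 1 in

Answer: ACCEPT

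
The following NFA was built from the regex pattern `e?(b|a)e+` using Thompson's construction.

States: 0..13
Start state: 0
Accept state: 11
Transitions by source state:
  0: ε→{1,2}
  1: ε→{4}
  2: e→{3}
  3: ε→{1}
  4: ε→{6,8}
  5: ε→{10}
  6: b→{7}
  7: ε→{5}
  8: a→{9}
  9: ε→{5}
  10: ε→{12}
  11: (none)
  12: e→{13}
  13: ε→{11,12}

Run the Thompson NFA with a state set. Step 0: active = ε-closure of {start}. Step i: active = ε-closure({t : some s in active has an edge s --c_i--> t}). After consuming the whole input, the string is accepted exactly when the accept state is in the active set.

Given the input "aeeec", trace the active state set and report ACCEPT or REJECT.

Answer: REJECT

Derivation:
initial (ε-close {0}): {0,1,2,4,6,8}
'a' @ 1: {5,9,10,12}
'e' @ 2: {11,12,13}  (accept∈set)
'e' @ 3: {11,12,13}  (accept∈set)
'e' @ 4: {11,12,13}  (accept∈set)
'c' @ 5: {}  — dead — no transitions
final: {}; accept 11 not in set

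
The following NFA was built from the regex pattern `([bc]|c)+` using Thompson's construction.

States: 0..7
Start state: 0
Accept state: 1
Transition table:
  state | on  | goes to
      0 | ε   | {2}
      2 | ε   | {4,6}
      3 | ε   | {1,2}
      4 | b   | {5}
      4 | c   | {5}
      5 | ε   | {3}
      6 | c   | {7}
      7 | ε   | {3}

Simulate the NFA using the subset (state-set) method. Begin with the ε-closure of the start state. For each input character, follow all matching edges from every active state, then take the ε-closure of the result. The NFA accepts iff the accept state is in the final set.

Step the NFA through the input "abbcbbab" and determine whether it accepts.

Answer: REJECT

Trace:
S₀ = ε-closure({0}) = {0,2,4,6}
'a' @ 1: {}  — no active states
rest 'bbcbbab' ignored (set empty)
end set {} — state 1 not in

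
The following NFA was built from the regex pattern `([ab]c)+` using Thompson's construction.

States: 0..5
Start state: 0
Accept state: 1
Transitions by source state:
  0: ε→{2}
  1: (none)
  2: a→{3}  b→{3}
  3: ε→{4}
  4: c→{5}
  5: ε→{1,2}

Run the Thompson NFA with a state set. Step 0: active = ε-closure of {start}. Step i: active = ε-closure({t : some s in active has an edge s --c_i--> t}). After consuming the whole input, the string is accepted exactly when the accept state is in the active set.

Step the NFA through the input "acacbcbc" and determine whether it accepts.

S₀ = ε-closure({0}) = {0,2}
'a' @ 1: {3,4}
'c' @ 2: {1,2,5}  (accept∈set)
'a' @ 3: {3,4}
'c' @ 4: {1,2,5}  (accept∈set)
'b' @ 5: {3,4}
'c' @ 6: {1,2,5}  (accept∈set)
'b' @ 7: {3,4}
'c' @ 8: {1,2,5}  (accept∈set)
final: {1,2,5}; accept 1 in set

Answer: ACCEPT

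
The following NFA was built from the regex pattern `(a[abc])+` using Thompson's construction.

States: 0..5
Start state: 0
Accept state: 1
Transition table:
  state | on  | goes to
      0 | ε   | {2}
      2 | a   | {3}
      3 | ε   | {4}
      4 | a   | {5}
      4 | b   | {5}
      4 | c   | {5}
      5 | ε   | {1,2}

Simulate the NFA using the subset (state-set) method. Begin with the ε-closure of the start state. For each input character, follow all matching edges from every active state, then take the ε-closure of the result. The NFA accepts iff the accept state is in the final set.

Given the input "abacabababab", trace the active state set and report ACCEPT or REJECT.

start: ε-closure({0}) = {0,2}
'a' @ 1: {3,4}
'b' @ 2: {1,2,5}  (accept∈set)
'a' @ 3: {3,4}
'c' @ 4: {1,2,5}  (accept∈set)
'a' @ 5: {3,4}
'b' @ 6: {1,2,5}  (accept∈set)
'a' @ 7: {3,4}
'b' @ 8: {1,2,5}  (accept∈set)
'a' @ 9: {3,4}
'b' @ 10: {1,2,5}  (accept∈set)
'a' @ 11: {3,4}
'b' @ 12: {1,2,5}  (accept∈set)
final: {1,2,5}; accept 1 in set

Answer: ACCEPT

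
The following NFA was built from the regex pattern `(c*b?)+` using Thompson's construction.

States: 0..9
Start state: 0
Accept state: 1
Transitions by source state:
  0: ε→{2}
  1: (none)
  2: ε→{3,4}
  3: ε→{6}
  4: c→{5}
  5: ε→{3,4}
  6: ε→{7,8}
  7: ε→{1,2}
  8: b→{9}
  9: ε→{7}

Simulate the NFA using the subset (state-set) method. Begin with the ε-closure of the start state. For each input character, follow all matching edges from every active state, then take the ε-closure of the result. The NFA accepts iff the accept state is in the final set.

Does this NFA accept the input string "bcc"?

Answer: ACCEPT

Derivation:
start: ε-closure({0}) = {0,1,2,3,4,6,7,8}
'b' @ 1: {1,2,3,4,6,7,8,9}  ✓accept
'c' @ 2: {1,2,3,4,5,6,7,8}  ✓accept
'c' @ 3: {1,2,3,4,5,6,7,8}  ✓accept
end set {1,2,3,4,5,6,7,8} — state 1 in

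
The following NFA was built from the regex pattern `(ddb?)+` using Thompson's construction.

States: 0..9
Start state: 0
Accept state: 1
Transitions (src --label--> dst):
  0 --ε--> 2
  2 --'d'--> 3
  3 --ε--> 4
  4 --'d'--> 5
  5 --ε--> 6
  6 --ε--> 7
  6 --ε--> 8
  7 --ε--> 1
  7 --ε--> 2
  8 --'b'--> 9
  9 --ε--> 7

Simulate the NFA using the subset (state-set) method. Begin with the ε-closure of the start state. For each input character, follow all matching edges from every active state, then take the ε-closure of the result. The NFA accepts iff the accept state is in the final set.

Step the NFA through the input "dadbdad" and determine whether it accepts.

Answer: REJECT

Trace:
S₀ = ε-closure({0}) = {0,2}
'd' @ 1: {3,4}
'a' @ 2: {}  — state set empty
rest 'dbdad' ignored (set empty)
after full input: {}  (accept=1 not in)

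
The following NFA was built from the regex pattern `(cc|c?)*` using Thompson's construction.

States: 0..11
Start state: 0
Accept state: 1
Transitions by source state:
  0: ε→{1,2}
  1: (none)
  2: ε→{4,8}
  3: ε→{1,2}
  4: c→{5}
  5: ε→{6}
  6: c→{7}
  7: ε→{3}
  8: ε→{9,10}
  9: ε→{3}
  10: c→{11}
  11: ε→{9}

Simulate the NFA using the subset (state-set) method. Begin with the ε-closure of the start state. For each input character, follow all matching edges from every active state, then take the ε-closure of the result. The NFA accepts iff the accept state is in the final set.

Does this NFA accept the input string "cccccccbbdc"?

initial (ε-close {0}): {0,1,2,3,4,8,9,10}
'c' @ 1: {1,2,3,4,5,6,8,9,10,11}  ✓accept
'c' @ 2: {1,2,3,4,5,6,7,8,9,10,11}  ✓accept
'c' @ 3: {1,2,3,4,5,6,7,8,9,10,11}  ✓accept
'c' @ 4: {1,2,3,4,5,6,7,8,9,10,11}  ✓accept
'c' @ 5: {1,2,3,4,5,6,7,8,9,10,11}  ✓accept
'c' @ 6: {1,2,3,4,5,6,7,8,9,10,11}  ✓accept
'c' @ 7: {1,2,3,4,5,6,7,8,9,10,11}  ✓accept
'b' @ 8: {}  — no active states
rest 'bdc' ignored (set empty)
end set {} — state 1 not in

Answer: REJECT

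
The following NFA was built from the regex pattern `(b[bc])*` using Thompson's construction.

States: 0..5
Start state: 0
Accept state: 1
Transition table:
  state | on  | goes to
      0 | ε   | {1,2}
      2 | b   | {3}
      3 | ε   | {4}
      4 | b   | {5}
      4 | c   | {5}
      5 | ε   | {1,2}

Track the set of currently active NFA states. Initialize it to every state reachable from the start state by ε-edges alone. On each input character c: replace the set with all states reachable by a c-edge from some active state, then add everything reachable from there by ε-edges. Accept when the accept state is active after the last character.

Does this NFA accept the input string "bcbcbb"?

Answer: ACCEPT

Derivation:
initial (ε-close {0}): {0,1,2}
'b' @ 1: {3,4}
'c' @ 2: {1,2,5}  (accept∈set)
'b' @ 3: {3,4}
'c' @ 4: {1,2,5}  (accept∈set)
'b' @ 5: {3,4}
'b' @ 6: {1,2,5}  (accept∈set)
end set {1,2,5} — state 1 in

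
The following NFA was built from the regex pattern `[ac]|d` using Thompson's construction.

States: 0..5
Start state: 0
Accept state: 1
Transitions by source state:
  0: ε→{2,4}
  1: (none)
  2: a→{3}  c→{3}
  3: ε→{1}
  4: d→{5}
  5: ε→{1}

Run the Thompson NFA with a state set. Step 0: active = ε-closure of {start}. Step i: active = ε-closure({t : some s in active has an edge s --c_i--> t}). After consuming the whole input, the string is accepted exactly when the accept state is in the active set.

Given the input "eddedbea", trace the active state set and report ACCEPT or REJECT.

Answer: REJECT

Derivation:
initial (ε-close {0}): {0,2,4}
'e' @ 1: {}  — no active states
rest 'ddedbea' ignored (set empty)
final: {}; accept 1 not in set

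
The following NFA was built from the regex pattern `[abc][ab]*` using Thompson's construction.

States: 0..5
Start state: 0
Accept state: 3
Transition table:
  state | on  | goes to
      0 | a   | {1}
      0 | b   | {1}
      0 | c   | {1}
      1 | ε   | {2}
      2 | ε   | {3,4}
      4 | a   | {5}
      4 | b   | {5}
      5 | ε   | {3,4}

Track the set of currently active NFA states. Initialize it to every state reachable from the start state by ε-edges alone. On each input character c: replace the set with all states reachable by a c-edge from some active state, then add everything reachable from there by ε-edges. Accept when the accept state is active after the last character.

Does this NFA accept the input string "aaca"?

S₀ = ε-closure({0}) = {0}
'a' @ 1: {1,2,3,4}  [accepting]
'a' @ 2: {3,4,5}  [accepting]
'c' @ 3: {}  — dead — no transitions
rest 'a' ignored (set empty)
after full input: {}  (accept=3 not in)

Answer: REJECT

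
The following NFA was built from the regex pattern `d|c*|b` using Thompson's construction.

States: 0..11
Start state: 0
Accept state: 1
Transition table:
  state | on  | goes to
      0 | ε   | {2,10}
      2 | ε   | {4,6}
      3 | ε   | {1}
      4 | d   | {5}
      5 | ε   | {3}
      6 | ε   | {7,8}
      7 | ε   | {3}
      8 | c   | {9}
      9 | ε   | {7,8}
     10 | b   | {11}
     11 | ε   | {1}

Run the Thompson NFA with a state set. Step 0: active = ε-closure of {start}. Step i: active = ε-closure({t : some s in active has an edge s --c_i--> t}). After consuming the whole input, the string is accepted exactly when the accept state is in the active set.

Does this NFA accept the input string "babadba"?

start: ε-closure({0}) = {0,1,2,3,4,6,7,8,10}
'b' @ 1: {1,11}  ✓accept
'a' @ 2: {}  — no active states
rest 'badba' ignored (set empty)
end set {} — state 1 not in

Answer: REJECT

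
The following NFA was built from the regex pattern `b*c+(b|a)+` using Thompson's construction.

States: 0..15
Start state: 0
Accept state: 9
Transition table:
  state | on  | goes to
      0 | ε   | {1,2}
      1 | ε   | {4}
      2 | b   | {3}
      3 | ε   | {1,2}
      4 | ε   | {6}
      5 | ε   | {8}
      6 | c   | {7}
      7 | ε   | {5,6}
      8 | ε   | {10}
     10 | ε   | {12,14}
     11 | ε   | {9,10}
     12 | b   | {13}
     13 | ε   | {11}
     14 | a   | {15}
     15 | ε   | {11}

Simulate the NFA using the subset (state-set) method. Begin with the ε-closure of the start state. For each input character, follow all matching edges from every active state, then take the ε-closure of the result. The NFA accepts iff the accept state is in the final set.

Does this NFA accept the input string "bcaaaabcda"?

Answer: REJECT

Trace:
initial (ε-close {0}): {0,1,2,4,6}
'b' @ 1: {1,2,3,4,6}
'c' @ 2: {5,6,7,8,10,12,14}
'a' @ 3: {9,10,11,12,14,15}  (accept∈set)
'a' @ 4: {9,10,11,12,14,15}  (accept∈set)
'a' @ 5: {9,10,11,12,14,15}  (accept∈set)
'a' @ 6: {9,10,11,12,14,15}  (accept∈set)
'b' @ 7: {9,10,11,12,13,14}  (accept∈set)
'c' @ 8: {}  — dead — no transitions
rest 'da' ignored (set empty)
end set {} — state 9 not in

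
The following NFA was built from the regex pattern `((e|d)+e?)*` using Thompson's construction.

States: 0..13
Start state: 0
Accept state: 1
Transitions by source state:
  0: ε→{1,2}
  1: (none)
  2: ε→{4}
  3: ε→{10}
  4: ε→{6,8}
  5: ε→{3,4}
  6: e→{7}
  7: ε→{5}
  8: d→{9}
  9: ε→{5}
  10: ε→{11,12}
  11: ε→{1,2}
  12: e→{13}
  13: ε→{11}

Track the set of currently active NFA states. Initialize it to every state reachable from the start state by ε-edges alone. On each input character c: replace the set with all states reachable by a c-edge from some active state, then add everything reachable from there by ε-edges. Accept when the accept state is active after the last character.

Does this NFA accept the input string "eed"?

Answer: ACCEPT

Derivation:
initial (ε-close {0}): {0,1,2,4,6,8}
'e' @ 1: {1,2,3,4,5,6,7,8,10,11,12}  (accept∈set)
'e' @ 2: {1,2,3,4,5,6,7,8,10,11,12,13}  (accept∈set)
'd' @ 3: {1,2,3,4,5,6,8,9,10,11,12}  (accept∈set)
final: {1,2,3,4,5,6,8,9,10,11,12}; accept 1 in set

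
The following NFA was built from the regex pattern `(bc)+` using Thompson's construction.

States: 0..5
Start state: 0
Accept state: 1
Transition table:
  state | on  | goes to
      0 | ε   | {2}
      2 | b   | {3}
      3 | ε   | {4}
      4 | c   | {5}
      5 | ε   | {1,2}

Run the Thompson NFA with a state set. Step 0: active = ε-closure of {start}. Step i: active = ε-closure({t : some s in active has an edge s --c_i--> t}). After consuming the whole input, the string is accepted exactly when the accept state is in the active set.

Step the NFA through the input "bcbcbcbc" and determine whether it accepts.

S₀ = ε-closure({0}) = {0,2}
'b' @ 1: {3,4}
'c' @ 2: {1,2,5}  (accept∈set)
'b' @ 3: {3,4}
'c' @ 4: {1,2,5}  (accept∈set)
'b' @ 5: {3,4}
'c' @ 6: {1,2,5}  (accept∈set)
'b' @ 7: {3,4}
'c' @ 8: {1,2,5}  (accept∈set)
after full input: {1,2,5}  (accept=1 in)

Answer: ACCEPT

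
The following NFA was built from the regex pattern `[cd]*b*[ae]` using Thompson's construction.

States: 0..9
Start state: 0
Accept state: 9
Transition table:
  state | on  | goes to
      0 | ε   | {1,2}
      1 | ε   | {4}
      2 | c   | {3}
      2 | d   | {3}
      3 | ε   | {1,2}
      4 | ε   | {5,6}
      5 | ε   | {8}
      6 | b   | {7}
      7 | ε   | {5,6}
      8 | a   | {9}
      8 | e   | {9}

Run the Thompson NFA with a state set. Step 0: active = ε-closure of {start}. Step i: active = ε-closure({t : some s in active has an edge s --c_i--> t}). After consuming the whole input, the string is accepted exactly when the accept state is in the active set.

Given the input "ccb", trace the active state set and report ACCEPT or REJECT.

Answer: REJECT

Steps:
initial (ε-close {0}): {0,1,2,4,5,6,8}
'c' @ 1: {1,2,3,4,5,6,8}
'c' @ 2: {1,2,3,4,5,6,8}
'b' @ 3: {5,6,7,8}
final: {5,6,7,8}; accept 9 not in set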